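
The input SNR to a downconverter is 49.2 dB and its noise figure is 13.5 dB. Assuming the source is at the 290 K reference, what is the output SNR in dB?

35.7 dB

By definition F = SNR_in/SNR_out, so in dB: SNR_out = SNR_in − NF
SNR_out = 49.2 − 13.5 = 35.7 dB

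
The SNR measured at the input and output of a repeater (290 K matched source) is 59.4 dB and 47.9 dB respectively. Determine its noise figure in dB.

NF (dB) = SNR_in(dB) − SNR_out(dB) when the source is at T₀
NF = 59.4 − 47.9 = 11.5 dB

11.5 dB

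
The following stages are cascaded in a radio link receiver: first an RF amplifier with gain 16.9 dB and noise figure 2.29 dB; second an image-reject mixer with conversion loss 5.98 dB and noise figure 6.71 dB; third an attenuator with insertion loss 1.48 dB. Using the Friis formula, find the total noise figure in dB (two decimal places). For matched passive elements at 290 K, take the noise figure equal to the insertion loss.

2.56 dB

Convert to linear (a loss of L dB is a gain of −L dB): F_i = 10^(NF_i/10), G_i = 10^(G_i,dB/10)
  Stage 1: F_1 = 10^(2.29/10) = 1.694, G_1 = 10^(16.9/10) = 48.98
  Stage 2: F_2 = 10^(6.71/10) = 4.688, G_2 = 10^(−5.98/10) = 0.2523
  Stage 3: F_3 = 10^(1.48/10) = 1.406, G_3 = 10^(−1.48/10) = 0.7112
Friis cascade:
  F = 1.694 + (4.688 − 1)/48.98 + (1.406 − 1)/12.36 = 1.802
NF = 10 log₁₀(1.802) = 2.56 dB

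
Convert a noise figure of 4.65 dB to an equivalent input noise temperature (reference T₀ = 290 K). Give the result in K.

556 K

F = 10^(4.65/10) = 2.91743
T_e = (F − 1)·T₀ = (2.91743 − 1) × 290 = 556 K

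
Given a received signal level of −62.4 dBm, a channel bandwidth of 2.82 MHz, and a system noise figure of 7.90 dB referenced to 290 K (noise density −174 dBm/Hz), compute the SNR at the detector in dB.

39.2 dB

Noise floor: N = −174 + 10 log₁₀(B) + NF
10 log₁₀(2.82×10⁶) = 64.5 dB
N = −174 + 64.5 + 7.90 = −101.60 dBm
SNR = P_sig − N = −62.4 − (−101.60) = 39.20 dB → 39.2 dB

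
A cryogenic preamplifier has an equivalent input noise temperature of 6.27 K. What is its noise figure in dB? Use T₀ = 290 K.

0.093 dB

F = 1 + T_e/T₀ = 1 + 6.27/290 = 1.02162
NF = 10 log₁₀(1.02162) = 0.093 dB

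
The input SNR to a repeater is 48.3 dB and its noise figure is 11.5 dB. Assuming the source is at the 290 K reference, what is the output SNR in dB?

36.8 dB

By definition F = SNR_in/SNR_out, so in dB: SNR_out = SNR_in − NF
SNR_out = 48.3 − 11.5 = 36.8 dB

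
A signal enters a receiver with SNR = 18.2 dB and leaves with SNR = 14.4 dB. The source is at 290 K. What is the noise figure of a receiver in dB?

3.8 dB

NF (dB) = SNR_in(dB) − SNR_out(dB) when the source is at T₀
NF = 18.2 − 14.4 = 3.8 dB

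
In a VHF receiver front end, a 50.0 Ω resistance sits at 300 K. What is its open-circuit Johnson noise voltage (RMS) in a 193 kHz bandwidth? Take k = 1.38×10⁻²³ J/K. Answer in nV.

V_n = √(4kTRB)
4kTRB = 4 × 1.38×10⁻²³ × 300 × 5.00×10¹ × 1.93×10⁵ = 1.60×10⁻¹³ V²
V_n = √(1.60×10⁻¹³) = 4.00×10⁻⁷ V = 400 nV

400 nV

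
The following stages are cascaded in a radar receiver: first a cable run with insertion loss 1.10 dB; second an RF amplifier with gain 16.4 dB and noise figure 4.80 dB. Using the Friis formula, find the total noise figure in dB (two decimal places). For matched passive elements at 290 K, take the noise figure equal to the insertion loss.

5.90 dB

Convert to linear (a loss of L dB is a gain of −L dB): F_i = 10^(NF_i/10), G_i = 10^(G_i,dB/10)
  Stage 1: F_1 = 10^(1.10/10) = 1.288, G_1 = 10^(−1.10/10) = 0.7762
  Stage 2: F_2 = 10^(4.80/10) = 3.020, G_2 = 10^(16.4/10) = 43.65
Friis cascade:
  F = 1.288 + (3.020 − 1)/0.7762 = 3.890
NF = 10 log₁₀(3.890) = 5.90 dB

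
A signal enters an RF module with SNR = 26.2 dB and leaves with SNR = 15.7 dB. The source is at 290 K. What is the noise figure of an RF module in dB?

NF (dB) = SNR_in(dB) − SNR_out(dB) when the source is at T₀
NF = 26.2 − 15.7 = 10.5 dB

10.5 dB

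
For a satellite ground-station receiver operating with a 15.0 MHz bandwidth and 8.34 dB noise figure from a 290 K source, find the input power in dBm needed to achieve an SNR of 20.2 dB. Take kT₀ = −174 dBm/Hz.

−73.7 dBm

Sensitivity = −174 + 10 log₁₀(B) + NF + SNR_min
= −174 + 71.76 + 8.34 + 20.2
= −73.70 dBm → −73.7 dBm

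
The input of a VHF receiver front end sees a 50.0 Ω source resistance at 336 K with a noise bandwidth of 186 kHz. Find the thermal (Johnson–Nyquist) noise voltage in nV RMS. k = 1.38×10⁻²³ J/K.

V_n = √(4kTRB)
4kTRB = 4 × 1.38×10⁻²³ × 336 × 5.00×10¹ × 1.86×10⁵ = 1.72×10⁻¹³ V²
V_n = √(1.72×10⁻¹³) = 4.15×10⁻⁷ V = 415 nV

415 nV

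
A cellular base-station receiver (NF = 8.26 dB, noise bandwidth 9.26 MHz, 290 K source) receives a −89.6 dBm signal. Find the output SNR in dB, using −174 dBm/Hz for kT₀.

Noise floor: N = −174 + 10 log₁₀(B) + NF
10 log₁₀(9.26×10⁶) = 69.67 dB
N = −174 + 69.67 + 8.26 = −96.07 dBm
SNR = P_sig − N = −89.6 − (−96.07) = 6.47 dB → 6.5 dB

6.5 dB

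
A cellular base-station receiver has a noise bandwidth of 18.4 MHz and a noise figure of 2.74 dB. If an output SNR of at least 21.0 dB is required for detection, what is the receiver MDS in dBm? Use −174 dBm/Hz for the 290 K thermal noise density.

−77.6 dBm

Sensitivity = −174 + 10 log₁₀(B) + NF + SNR_min
= −174 + 72.65 + 2.74 + 21.0
= −77.61 dBm → −77.6 dBm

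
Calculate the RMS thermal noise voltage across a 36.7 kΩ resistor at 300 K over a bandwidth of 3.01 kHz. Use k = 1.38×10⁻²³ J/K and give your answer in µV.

V_n = √(4kTRB)
4kTRB = 4 × 1.38×10⁻²³ × 300 × 3.67×10⁴ × 3.01×10³ = 1.83×10⁻¹² V²
V_n = √(1.83×10⁻¹²) = 1.35×10⁻⁶ V = 1.35 µV

1.35 µV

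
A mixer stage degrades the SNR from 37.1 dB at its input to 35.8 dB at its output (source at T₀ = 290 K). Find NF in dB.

NF (dB) = SNR_in(dB) − SNR_out(dB) when the source is at T₀
NF = 37.1 − 35.8 = 1.3 dB

1.3 dB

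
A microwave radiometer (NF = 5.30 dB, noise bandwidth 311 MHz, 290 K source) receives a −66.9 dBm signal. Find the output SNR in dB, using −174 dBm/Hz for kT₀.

16.9 dB

Noise floor: N = −174 + 10 log₁₀(B) + NF
10 log₁₀(3.11×10⁸) = 84.93 dB
N = −174 + 84.93 + 5.30 = −83.77 dBm
SNR = P_sig − N = −66.9 − (−83.77) = 16.87 dB → 16.9 dB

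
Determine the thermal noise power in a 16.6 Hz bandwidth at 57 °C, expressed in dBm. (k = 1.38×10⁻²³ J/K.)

T = 57 °C + 273.15 = 330.15 K
P_n = kTB = 1.38×10⁻²³ × 330.15 × 1.66×10¹ = 7.56×10⁻²⁰ W
In dBm: 10 log₁₀(7.56×10⁻²⁰ / 10⁻³) = −161.2 dBm

−161.2 dBm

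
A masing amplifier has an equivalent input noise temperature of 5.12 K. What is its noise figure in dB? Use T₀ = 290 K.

0.076 dB

F = 1 + T_e/T₀ = 1 + 5.12/290 = 1.01766
NF = 10 log₁₀(1.01766) = 0.076 dB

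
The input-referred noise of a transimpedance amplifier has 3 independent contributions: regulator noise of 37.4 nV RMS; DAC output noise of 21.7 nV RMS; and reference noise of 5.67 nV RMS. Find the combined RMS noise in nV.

Uncorrelated sources add in power (mean-square): V_tot = √(ΣV_i²)
V_tot = √[(3.74×10⁻⁸)² + (2.17×10⁻⁸)² + (5.67×10⁻⁹)²] = 4.36×10⁻⁸ V = 43.6 nV

43.6 nV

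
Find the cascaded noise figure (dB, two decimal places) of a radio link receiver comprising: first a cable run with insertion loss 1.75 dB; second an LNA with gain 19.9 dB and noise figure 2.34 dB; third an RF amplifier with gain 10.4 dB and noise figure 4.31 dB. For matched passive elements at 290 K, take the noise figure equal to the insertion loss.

4.13 dB

Convert to linear (a loss of L dB is a gain of −L dB): F_i = 10^(NF_i/10), G_i = 10^(G_i,dB/10)
  Stage 1: F_1 = 10^(1.75/10) = 1.496, G_1 = 10^(−1.75/10) = 0.6683
  Stage 2: F_2 = 10^(2.34/10) = 1.714, G_2 = 10^(19.9/10) = 97.72
  Stage 3: F_3 = 10^(4.31/10) = 2.698, G_3 = 10^(10.4/10) = 10.96
Friis cascade:
  F = 1.496 + (1.714 − 1)/0.6683 + (2.698 − 1)/65.31 = 2.590
NF = 10 log₁₀(2.590) = 4.13 dB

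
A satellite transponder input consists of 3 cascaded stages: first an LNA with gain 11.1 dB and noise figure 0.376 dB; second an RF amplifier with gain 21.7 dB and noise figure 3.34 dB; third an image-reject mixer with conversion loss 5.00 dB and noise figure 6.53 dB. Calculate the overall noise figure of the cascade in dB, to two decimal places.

Convert to linear (a loss of L dB is a gain of −L dB): F_i = 10^(NF_i/10), G_i = 10^(G_i,dB/10)
  Stage 1: F_1 = 10^(0.376/10) = 1.090, G_1 = 10^(11.1/10) = 12.88
  Stage 2: F_2 = 10^(3.34/10) = 2.158, G_2 = 10^(21.7/10) = 147.9
  Stage 3: F_3 = 10^(6.53/10) = 4.498, G_3 = 10^(−5.00/10) = 0.3162
Friis cascade:
  F = 1.090 + (2.158 − 1)/12.88 + (4.498 − 1)/1905 = 1.182
NF = 10 log₁₀(1.182) = 0.73 dB

0.73 dB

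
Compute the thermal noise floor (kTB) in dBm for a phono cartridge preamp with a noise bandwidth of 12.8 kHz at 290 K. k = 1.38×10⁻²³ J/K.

P_n = kTB = 1.38×10⁻²³ × 290 × 1.28×10⁴ = 5.12×10⁻¹⁷ W
In dBm: 10 log₁₀(5.12×10⁻¹⁷ / 10⁻³) = −132.9 dBm

−132.9 dBm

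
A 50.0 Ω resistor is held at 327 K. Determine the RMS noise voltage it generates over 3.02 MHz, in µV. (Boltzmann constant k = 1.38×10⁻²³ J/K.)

V_n = √(4kTRB)
4kTRB = 4 × 1.38×10⁻²³ × 327 × 5.00×10¹ × 3.02×10⁶ = 2.73×10⁻¹² V²
V_n = √(2.73×10⁻¹²) = 1.65×10⁻⁶ V = 1.65 µV

1.65 µV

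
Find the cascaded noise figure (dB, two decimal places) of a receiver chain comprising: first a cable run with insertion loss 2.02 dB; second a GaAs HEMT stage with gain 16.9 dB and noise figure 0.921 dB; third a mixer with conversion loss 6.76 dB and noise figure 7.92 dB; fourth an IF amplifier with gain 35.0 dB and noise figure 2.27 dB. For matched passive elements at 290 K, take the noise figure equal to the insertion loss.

3.51 dB

Convert to linear (a loss of L dB is a gain of −L dB): F_i = 10^(NF_i/10), G_i = 10^(G_i,dB/10)
  Stage 1: F_1 = 10^(2.02/10) = 1.592, G_1 = 10^(−2.02/10) = 0.6281
  Stage 2: F_2 = 10^(0.921/10) = 1.236, G_2 = 10^(16.9/10) = 48.98
  Stage 3: F_3 = 10^(7.92/10) = 6.194, G_3 = 10^(−6.76/10) = 0.2109
  Stage 4: F_4 = 10^(2.27/10) = 1.687, G_4 = 10^(35.0/10) = 3162
Friis cascade:
  F = 1.592 + (1.236 − 1)/0.6281 + (6.194 − 1)/30.76 + (1.687 − 1)/6.486 = 2.243
NF = 10 log₁₀(2.243) = 3.51 dB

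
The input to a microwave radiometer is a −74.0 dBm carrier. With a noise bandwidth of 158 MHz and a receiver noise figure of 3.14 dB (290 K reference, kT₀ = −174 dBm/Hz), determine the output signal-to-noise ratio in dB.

Noise floor: N = −174 + 10 log₁₀(B) + NF
10 log₁₀(1.58×10⁸) = 81.99 dB
N = −174 + 81.99 + 3.14 = −88.87 dBm
SNR = P_sig − N = −74.0 − (−88.87) = 14.87 dB → 14.9 dB

14.9 dB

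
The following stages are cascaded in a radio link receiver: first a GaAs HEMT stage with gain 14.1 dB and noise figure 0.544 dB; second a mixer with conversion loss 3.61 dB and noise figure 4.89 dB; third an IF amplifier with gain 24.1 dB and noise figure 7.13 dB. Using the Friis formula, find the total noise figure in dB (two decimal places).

Convert to linear (a loss of L dB is a gain of −L dB): F_i = 10^(NF_i/10), G_i = 10^(G_i,dB/10)
  Stage 1: F_1 = 10^(0.544/10) = 1.133, G_1 = 10^(14.1/10) = 25.70
  Stage 2: F_2 = 10^(4.89/10) = 3.083, G_2 = 10^(−3.61/10) = 0.4355
  Stage 3: F_3 = 10^(7.13/10) = 5.164, G_3 = 10^(24.1/10) = 257.0
Friis cascade:
  F = 1.133 + (3.083 − 1)/25.70 + (5.164 − 1)/11.19 = 1.586
NF = 10 log₁₀(1.586) = 2.00 dB

2.00 dB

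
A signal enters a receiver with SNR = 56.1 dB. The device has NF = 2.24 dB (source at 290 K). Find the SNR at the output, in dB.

By definition F = SNR_in/SNR_out, so in dB: SNR_out = SNR_in − NF
SNR_out = 56.1 − 2.24 = 53.86 dB

53.86 dB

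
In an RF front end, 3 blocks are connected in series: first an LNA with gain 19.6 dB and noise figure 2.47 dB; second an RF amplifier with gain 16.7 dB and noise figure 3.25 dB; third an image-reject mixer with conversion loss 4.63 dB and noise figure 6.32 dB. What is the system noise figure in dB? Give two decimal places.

Convert to linear (a loss of L dB is a gain of −L dB): F_i = 10^(NF_i/10), G_i = 10^(G_i,dB/10)
  Stage 1: F_1 = 10^(2.47/10) = 1.766, G_1 = 10^(19.6/10) = 91.20
  Stage 2: F_2 = 10^(3.25/10) = 2.113, G_2 = 10^(16.7/10) = 46.77
  Stage 3: F_3 = 10^(6.32/10) = 4.285, G_3 = 10^(−4.63/10) = 0.3443
Friis cascade:
  F = 1.766 + (2.113 − 1)/91.20 + (4.285 − 1)/4266 = 1.779
NF = 10 log₁₀(1.779) = 2.50 dB

2.50 dB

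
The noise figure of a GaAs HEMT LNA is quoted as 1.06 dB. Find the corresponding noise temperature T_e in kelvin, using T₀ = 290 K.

80.2 K

F = 10^(1.06/10) = 1.27644
T_e = (F − 1)·T₀ = (1.27644 − 1) × 290 = 80.2 K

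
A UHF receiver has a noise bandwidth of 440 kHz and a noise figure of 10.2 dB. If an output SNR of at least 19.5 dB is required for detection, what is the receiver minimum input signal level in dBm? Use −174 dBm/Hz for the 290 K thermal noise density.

−87.9 dBm

Sensitivity = −174 + 10 log₁₀(B) + NF + SNR_min
= −174 + 56.43 + 10.2 + 19.5
= −87.87 dBm → −87.9 dBm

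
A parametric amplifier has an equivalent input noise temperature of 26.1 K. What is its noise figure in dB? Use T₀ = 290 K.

F = 1 + T_e/T₀ = 1 + 26.1/290 = 1.09
NF = 10 log₁₀(1.09) = 0.374 dB

0.374 dB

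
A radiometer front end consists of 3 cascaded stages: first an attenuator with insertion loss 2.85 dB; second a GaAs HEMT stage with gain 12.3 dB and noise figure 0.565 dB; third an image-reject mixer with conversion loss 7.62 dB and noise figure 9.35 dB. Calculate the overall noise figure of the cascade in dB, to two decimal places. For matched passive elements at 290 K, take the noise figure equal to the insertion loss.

4.86 dB

Convert to linear (a loss of L dB is a gain of −L dB): F_i = 10^(NF_i/10), G_i = 10^(G_i,dB/10)
  Stage 1: F_1 = 10^(2.85/10) = 1.928, G_1 = 10^(−2.85/10) = 0.5188
  Stage 2: F_2 = 10^(0.565/10) = 1.139, G_2 = 10^(12.3/10) = 16.98
  Stage 3: F_3 = 10^(9.35/10) = 8.610, G_3 = 10^(−7.62/10) = 0.1730
Friis cascade:
  F = 1.928 + (1.139 − 1)/0.5188 + (8.610 − 1)/8.810 = 3.059
NF = 10 log₁₀(3.059) = 4.86 dB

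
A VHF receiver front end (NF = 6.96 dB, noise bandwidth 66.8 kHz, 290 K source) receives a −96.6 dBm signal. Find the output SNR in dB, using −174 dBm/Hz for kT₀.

22.2 dB

Noise floor: N = −174 + 10 log₁₀(B) + NF
10 log₁₀(6.68×10⁴) = 48.25 dB
N = −174 + 48.25 + 6.96 = −118.79 dBm
SNR = P_sig − N = −96.6 − (−118.79) = 22.19 dB → 22.2 dB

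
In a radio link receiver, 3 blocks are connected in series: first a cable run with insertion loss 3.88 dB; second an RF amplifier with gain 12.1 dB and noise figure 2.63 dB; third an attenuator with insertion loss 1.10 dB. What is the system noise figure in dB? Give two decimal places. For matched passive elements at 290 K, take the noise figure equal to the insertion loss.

Convert to linear (a loss of L dB is a gain of −L dB): F_i = 10^(NF_i/10), G_i = 10^(G_i,dB/10)
  Stage 1: F_1 = 10^(3.88/10) = 2.443, G_1 = 10^(−3.88/10) = 0.4093
  Stage 2: F_2 = 10^(2.63/10) = 1.832, G_2 = 10^(12.1/10) = 16.22
  Stage 3: F_3 = 10^(1.10/10) = 1.288, G_3 = 10^(−1.10/10) = 0.7762
Friis cascade:
  F = 2.443 + (1.832 − 1)/0.4093 + (1.288 − 1)/6.637 = 4.521
NF = 10 log₁₀(4.521) = 6.55 dB

6.55 dB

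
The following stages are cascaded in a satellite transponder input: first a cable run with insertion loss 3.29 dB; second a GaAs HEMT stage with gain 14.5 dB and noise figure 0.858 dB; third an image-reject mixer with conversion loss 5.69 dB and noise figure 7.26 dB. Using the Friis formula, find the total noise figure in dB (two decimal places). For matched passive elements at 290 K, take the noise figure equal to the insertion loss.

4.66 dB

Convert to linear (a loss of L dB is a gain of −L dB): F_i = 10^(NF_i/10), G_i = 10^(G_i,dB/10)
  Stage 1: F_1 = 10^(3.29/10) = 2.133, G_1 = 10^(−3.29/10) = 0.4688
  Stage 2: F_2 = 10^(0.858/10) = 1.218, G_2 = 10^(14.5/10) = 28.18
  Stage 3: F_3 = 10^(7.26/10) = 5.321, G_3 = 10^(−5.69/10) = 0.2698
Friis cascade:
  F = 2.133 + (1.218 − 1)/0.4688 + (5.321 − 1)/13.21 = 2.926
NF = 10 log₁₀(2.926) = 4.66 dB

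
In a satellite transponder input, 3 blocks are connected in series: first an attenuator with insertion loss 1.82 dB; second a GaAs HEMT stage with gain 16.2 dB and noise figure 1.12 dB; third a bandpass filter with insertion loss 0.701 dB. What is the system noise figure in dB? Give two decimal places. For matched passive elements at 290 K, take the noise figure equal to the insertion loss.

Convert to linear (a loss of L dB is a gain of −L dB): F_i = 10^(NF_i/10), G_i = 10^(G_i,dB/10)
  Stage 1: F_1 = 10^(1.82/10) = 1.521, G_1 = 10^(−1.82/10) = 0.6577
  Stage 2: F_2 = 10^(1.12/10) = 1.294, G_2 = 10^(16.2/10) = 41.69
  Stage 3: F_3 = 10^(0.701/10) = 1.175, G_3 = 10^(−0.701/10) = 0.8509
Friis cascade:
  F = 1.521 + (1.294 − 1)/0.6577 + (1.175 − 1)/27.42 = 1.974
NF = 10 log₁₀(1.974) = 2.95 dB

2.95 dB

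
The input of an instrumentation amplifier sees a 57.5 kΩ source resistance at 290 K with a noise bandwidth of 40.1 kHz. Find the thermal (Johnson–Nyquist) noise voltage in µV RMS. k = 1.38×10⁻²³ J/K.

V_n = √(4kTRB)
4kTRB = 4 × 1.38×10⁻²³ × 290 × 5.75×10⁴ × 4.01×10⁴ = 3.69×10⁻¹¹ V²
V_n = √(3.69×10⁻¹¹) = 6.08×10⁻⁶ V = 6.08 µV

6.08 µV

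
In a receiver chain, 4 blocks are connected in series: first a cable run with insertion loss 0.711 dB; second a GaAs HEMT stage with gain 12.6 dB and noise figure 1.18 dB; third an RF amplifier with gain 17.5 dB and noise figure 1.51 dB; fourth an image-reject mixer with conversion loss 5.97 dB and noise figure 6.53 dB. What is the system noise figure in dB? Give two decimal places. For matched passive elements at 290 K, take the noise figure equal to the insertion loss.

1.98 dB

Convert to linear (a loss of L dB is a gain of −L dB): F_i = 10^(NF_i/10), G_i = 10^(G_i,dB/10)
  Stage 1: F_1 = 10^(0.711/10) = 1.178, G_1 = 10^(−0.711/10) = 0.8490
  Stage 2: F_2 = 10^(1.18/10) = 1.312, G_2 = 10^(12.6/10) = 18.20
  Stage 3: F_3 = 10^(1.51/10) = 1.416, G_3 = 10^(17.5/10) = 56.23
  Stage 4: F_4 = 10^(6.53/10) = 4.498, G_4 = 10^(−5.97/10) = 0.2529
Friis cascade:
  F = 1.178 + (1.312 − 1)/0.8490 + (1.416 − 1)/15.45 + (4.498 − 1)/868.8 = 1.577
NF = 10 log₁₀(1.577) = 1.98 dB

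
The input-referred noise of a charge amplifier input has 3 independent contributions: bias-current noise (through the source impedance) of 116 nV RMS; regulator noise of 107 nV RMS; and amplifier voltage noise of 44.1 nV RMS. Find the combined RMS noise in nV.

Uncorrelated sources add in power (mean-square): V_tot = √(ΣV_i²)
V_tot = √[(1.16×10⁻⁷)² + (1.07×10⁻⁷)² + (4.41×10⁻⁸)²] = 1.64×10⁻⁷ V = 164 nV

164 nV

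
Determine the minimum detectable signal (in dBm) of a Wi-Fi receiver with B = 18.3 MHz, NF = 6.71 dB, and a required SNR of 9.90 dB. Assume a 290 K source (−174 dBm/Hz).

Sensitivity = −174 + 10 log₁₀(B) + NF + SNR_min
= −174 + 72.62 + 6.71 + 9.90
= −84.77 dBm → −84.8 dBm

−84.8 dBm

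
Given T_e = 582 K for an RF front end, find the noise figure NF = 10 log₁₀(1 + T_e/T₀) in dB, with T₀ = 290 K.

F = 1 + T_e/T₀ = 1 + 582/290 = 3.0069
NF = 10 log₁₀(3.0069) = 4.78 dB

4.78 dB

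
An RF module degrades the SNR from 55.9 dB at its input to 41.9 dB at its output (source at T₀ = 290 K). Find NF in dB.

NF (dB) = SNR_in(dB) − SNR_out(dB) when the source is at T₀
NF = 55.9 − 41.9 = 14.0 dB

14.0 dB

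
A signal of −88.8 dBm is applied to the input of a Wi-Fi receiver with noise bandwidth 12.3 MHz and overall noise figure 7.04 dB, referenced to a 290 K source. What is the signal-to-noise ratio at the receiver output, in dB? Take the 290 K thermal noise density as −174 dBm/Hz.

Noise floor: N = −174 + 10 log₁₀(B) + NF
10 log₁₀(1.23×10⁷) = 70.9 dB
N = −174 + 70.9 + 7.04 = −96.06 dBm
SNR = P_sig − N = −88.8 − (−96.06) = 7.26 dB → 7.3 dB

7.3 dB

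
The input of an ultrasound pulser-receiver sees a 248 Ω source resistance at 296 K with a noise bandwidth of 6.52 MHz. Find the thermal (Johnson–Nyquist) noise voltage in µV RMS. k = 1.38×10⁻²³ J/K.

V_n = √(4kTRB)
4kTRB = 4 × 1.38×10⁻²³ × 296 × 2.48×10² × 6.52×10⁶ = 2.64×10⁻¹¹ V²
V_n = √(2.64×10⁻¹¹) = 5.14×10⁻⁶ V = 5.14 µV

5.14 µV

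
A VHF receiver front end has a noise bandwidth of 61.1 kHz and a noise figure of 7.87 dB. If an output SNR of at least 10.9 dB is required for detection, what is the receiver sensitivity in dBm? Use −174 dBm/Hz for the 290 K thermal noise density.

−107.4 dBm

Sensitivity = −174 + 10 log₁₀(B) + NF + SNR_min
= −174 + 47.86 + 7.87 + 10.9
= −107.37 dBm → −107.4 dBm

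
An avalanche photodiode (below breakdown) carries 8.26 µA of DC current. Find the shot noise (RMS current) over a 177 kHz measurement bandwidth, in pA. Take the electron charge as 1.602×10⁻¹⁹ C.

I_n = √(2qI·B)
2qI·B = 2 × 1.602×10⁻¹⁹ × 8.26×10⁻⁶ × 1.77×10⁵ = 4.68×10⁻¹⁹ A²
I_n = √(4.68×10⁻¹⁹) = 6.84×10⁻¹⁰ A = 684 pA

684 pA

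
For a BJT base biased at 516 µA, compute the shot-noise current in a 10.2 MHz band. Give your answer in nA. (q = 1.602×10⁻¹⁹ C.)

41.1 nA

I_n = √(2qI·B)
2qI·B = 2 × 1.602×10⁻¹⁹ × 5.16×10⁻⁴ × 1.02×10⁷ = 1.69×10⁻¹⁵ A²
I_n = √(1.69×10⁻¹⁵) = 4.11×10⁻⁸ A = 41.1 nA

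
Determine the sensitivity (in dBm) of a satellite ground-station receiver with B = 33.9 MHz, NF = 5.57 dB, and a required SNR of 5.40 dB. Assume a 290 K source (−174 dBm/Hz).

Sensitivity = −174 + 10 log₁₀(B) + NF + SNR_min
= −174 + 75.3 + 5.57 + 5.40
= −87.73 dBm → −87.7 dBm

−87.7 dBm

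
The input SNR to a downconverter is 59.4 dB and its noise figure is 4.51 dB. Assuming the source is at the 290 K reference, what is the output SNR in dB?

By definition F = SNR_in/SNR_out, so in dB: SNR_out = SNR_in − NF
SNR_out = 59.4 − 4.51 = 54.89 dB

54.89 dB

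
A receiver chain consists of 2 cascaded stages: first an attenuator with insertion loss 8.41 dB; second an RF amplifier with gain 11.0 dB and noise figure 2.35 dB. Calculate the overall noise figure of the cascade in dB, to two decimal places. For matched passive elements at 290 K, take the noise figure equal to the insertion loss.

Convert to linear (a loss of L dB is a gain of −L dB): F_i = 10^(NF_i/10), G_i = 10^(G_i,dB/10)
  Stage 1: F_1 = 10^(8.41/10) = 6.934, G_1 = 10^(−8.41/10) = 0.1442
  Stage 2: F_2 = 10^(2.35/10) = 1.718, G_2 = 10^(11.0/10) = 12.59
Friis cascade:
  F = 6.934 + (1.718 − 1)/0.1442 = 11.91
NF = 10 log₁₀(11.91) = 10.76 dB

10.76 dB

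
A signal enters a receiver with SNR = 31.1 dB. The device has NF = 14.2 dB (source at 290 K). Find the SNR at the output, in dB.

By definition F = SNR_in/SNR_out, so in dB: SNR_out = SNR_in − NF
SNR_out = 31.1 − 14.2 = 16.9 dB

16.9 dB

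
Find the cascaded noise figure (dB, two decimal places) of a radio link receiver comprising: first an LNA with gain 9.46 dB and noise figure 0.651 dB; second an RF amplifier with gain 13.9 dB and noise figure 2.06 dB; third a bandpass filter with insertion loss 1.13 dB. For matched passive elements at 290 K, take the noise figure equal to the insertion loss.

0.91 dB

Convert to linear (a loss of L dB is a gain of −L dB): F_i = 10^(NF_i/10), G_i = 10^(G_i,dB/10)
  Stage 1: F_1 = 10^(0.651/10) = 1.162, G_1 = 10^(9.46/10) = 8.831
  Stage 2: F_2 = 10^(2.06/10) = 1.607, G_2 = 10^(13.9/10) = 24.55
  Stage 3: F_3 = 10^(1.13/10) = 1.297, G_3 = 10^(−1.13/10) = 0.7709
Friis cascade:
  F = 1.162 + (1.607 − 1)/8.831 + (1.297 − 1)/216.8 = 1.232
NF = 10 log₁₀(1.232) = 0.91 dB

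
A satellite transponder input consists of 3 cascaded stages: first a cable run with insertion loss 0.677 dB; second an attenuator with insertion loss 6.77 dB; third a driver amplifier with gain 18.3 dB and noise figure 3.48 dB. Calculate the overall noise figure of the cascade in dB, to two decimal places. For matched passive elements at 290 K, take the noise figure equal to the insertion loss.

Convert to linear (a loss of L dB is a gain of −L dB): F_i = 10^(NF_i/10), G_i = 10^(G_i,dB/10)
  Stage 1: F_1 = 10^(0.677/10) = 1.169, G_1 = 10^(−0.677/10) = 0.8557
  Stage 2: F_2 = 10^(6.77/10) = 4.753, G_2 = 10^(−6.77/10) = 0.2104
  Stage 3: F_3 = 10^(3.48/10) = 2.228, G_3 = 10^(18.3/10) = 67.61
Friis cascade:
  F = 1.169 + (4.753 − 1)/0.8557 + (2.228 − 1)/0.1800 = 12.38
NF = 10 log₁₀(12.38) = 10.93 dB

10.93 dB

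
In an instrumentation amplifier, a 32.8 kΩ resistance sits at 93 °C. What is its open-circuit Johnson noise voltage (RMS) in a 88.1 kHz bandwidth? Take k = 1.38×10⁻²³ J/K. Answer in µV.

7.64 µV

T = 93 °C + 273.15 = 366.15 K
V_n = √(4kTRB)
4kTRB = 4 × 1.38×10⁻²³ × 366.15 × 3.28×10⁴ × 8.81×10⁴ = 5.84×10⁻¹¹ V²
V_n = √(5.84×10⁻¹¹) = 7.64×10⁻⁶ V = 7.64 µV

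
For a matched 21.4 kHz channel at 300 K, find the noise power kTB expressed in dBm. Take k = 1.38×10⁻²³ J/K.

−130.5 dBm

P_n = kTB = 1.38×10⁻²³ × 300 × 2.14×10⁴ = 8.86×10⁻¹⁷ W
In dBm: 10 log₁₀(8.86×10⁻¹⁷ / 10⁻³) = −130.5 dBm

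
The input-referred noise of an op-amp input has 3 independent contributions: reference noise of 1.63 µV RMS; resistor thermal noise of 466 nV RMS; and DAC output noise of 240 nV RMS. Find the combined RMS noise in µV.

1.71 µV

Uncorrelated sources add in power (mean-square): V_tot = √(ΣV_i²)
V_tot = √[(1.63×10⁻⁶)² + (4.66×10⁻⁷)² + (2.40×10⁻⁷)²] = 1.71×10⁻⁶ V = 1.71 µV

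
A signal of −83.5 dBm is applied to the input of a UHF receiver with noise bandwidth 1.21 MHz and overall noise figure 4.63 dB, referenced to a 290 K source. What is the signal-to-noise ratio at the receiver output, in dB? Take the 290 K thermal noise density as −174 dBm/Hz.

25.0 dB

Noise floor: N = −174 + 10 log₁₀(B) + NF
10 log₁₀(1.21×10⁶) = 60.83 dB
N = −174 + 60.83 + 4.63 = −108.54 dBm
SNR = P_sig − N = −83.5 − (−108.54) = 25.04 dB → 25.0 dB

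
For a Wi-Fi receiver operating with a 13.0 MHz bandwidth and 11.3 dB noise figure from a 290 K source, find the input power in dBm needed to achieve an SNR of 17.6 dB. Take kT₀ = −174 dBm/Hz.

−74.0 dBm

Sensitivity = −174 + 10 log₁₀(B) + NF + SNR_min
= −174 + 71.14 + 11.3 + 17.6
= −73.96 dBm → −74.0 dBm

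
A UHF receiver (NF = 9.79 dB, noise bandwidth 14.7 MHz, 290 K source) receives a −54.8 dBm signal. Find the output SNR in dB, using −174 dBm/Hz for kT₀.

37.7 dB

Noise floor: N = −174 + 10 log₁₀(B) + NF
10 log₁₀(1.47×10⁷) = 71.67 dB
N = −174 + 71.67 + 9.79 = −92.54 dBm
SNR = P_sig − N = −54.8 − (−92.54) = 37.74 dB → 37.7 dB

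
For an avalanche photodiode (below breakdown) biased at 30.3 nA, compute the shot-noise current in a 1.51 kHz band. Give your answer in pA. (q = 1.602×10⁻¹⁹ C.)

I_n = √(2qI·B)
2qI·B = 2 × 1.602×10⁻¹⁹ × 3.03×10⁻⁸ × 1.51×10³ = 1.47×10⁻²³ A²
I_n = √(1.47×10⁻²³) = 3.83×10⁻¹² A = 3.83 pA

3.83 pA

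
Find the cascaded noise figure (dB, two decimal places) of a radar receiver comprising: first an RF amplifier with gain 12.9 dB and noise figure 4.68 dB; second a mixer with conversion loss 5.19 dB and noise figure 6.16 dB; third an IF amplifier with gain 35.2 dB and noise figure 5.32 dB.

5.45 dB

Convert to linear (a loss of L dB is a gain of −L dB): F_i = 10^(NF_i/10), G_i = 10^(G_i,dB/10)
  Stage 1: F_1 = 10^(4.68/10) = 2.938, G_1 = 10^(12.9/10) = 19.50
  Stage 2: F_2 = 10^(6.16/10) = 4.130, G_2 = 10^(−5.19/10) = 0.3027
  Stage 3: F_3 = 10^(5.32/10) = 3.404, G_3 = 10^(35.2/10) = 3311
Friis cascade:
  F = 2.938 + (4.130 − 1)/19.50 + (3.404 − 1)/5.902 = 3.506
NF = 10 log₁₀(3.506) = 5.45 dB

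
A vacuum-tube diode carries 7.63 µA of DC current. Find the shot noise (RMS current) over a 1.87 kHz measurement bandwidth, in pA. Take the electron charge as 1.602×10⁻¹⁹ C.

I_n = √(2qI·B)
2qI·B = 2 × 1.602×10⁻¹⁹ × 7.63×10⁻⁶ × 1.87×10³ = 4.57×10⁻²¹ A²
I_n = √(4.57×10⁻²¹) = 6.76×10⁻¹¹ A = 67.6 pA

67.6 pA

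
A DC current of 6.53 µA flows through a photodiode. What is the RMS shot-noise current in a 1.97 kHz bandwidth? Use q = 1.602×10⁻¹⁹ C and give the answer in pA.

64.2 pA

I_n = √(2qI·B)
2qI·B = 2 × 1.602×10⁻¹⁹ × 6.53×10⁻⁶ × 1.97×10³ = 4.12×10⁻²¹ A²
I_n = √(4.12×10⁻²¹) = 6.42×10⁻¹¹ A = 64.2 pA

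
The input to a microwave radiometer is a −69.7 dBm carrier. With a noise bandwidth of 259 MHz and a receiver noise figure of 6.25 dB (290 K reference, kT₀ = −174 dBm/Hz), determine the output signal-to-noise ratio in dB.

Noise floor: N = −174 + 10 log₁₀(B) + NF
10 log₁₀(2.59×10⁸) = 84.13 dB
N = −174 + 84.13 + 6.25 = −83.62 dBm
SNR = P_sig − N = −69.7 − (−83.62) = 13.92 dB → 13.9 dB

13.9 dB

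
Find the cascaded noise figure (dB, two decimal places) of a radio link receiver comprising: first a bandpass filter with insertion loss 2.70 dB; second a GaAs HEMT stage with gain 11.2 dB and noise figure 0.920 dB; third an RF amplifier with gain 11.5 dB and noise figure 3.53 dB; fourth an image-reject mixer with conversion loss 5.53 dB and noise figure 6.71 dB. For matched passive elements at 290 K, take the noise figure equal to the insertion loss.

Convert to linear (a loss of L dB is a gain of −L dB): F_i = 10^(NF_i/10), G_i = 10^(G_i,dB/10)
  Stage 1: F_1 = 10^(2.70/10) = 1.862, G_1 = 10^(−2.70/10) = 0.5370
  Stage 2: F_2 = 10^(0.920/10) = 1.236, G_2 = 10^(11.2/10) = 13.18
  Stage 3: F_3 = 10^(3.53/10) = 2.254, G_3 = 10^(11.5/10) = 14.13
  Stage 4: F_4 = 10^(6.71/10) = 4.688, G_4 = 10^(−5.53/10) = 0.2799
Friis cascade:
  F = 1.862 + (1.236 − 1)/0.5370 + (2.254 − 1)/7.079 + (4.688 − 1)/100.0 = 2.515
NF = 10 log₁₀(2.515) = 4.01 dB

4.01 dB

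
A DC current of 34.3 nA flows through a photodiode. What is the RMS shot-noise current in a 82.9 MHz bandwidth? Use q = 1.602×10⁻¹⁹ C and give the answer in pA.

954 pA

I_n = √(2qI·B)
2qI·B = 2 × 1.602×10⁻¹⁹ × 3.43×10⁻⁸ × 8.29×10⁷ = 9.11×10⁻¹⁹ A²
I_n = √(9.11×10⁻¹⁹) = 9.54×10⁻¹⁰ A = 954 pA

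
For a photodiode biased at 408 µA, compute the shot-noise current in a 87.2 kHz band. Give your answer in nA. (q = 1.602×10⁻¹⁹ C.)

I_n = √(2qI·B)
2qI·B = 2 × 1.602×10⁻¹⁹ × 4.08×10⁻⁴ × 8.72×10⁴ = 1.14×10⁻¹⁷ A²
I_n = √(1.14×10⁻¹⁷) = 3.38×10⁻⁹ A = 3.38 nA

3.38 nA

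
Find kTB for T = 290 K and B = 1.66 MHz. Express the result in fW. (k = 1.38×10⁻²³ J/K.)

P_n = kTB = 1.38×10⁻²³ × 290 × 1.66×10⁶ = 6.64×10⁻¹⁵ W = 6.64 fW

6.64 fW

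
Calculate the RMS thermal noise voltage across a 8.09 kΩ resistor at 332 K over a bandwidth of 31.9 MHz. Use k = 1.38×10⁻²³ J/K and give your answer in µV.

68.8 µV

V_n = √(4kTRB)
4kTRB = 4 × 1.38×10⁻²³ × 332 × 8.09×10³ × 3.19×10⁷ = 4.73×10⁻⁹ V²
V_n = √(4.73×10⁻⁹) = 6.88×10⁻⁵ V = 68.8 µV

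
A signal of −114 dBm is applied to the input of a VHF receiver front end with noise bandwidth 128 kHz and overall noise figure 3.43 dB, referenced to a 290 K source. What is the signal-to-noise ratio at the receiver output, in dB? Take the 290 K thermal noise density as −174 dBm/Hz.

5.5 dB

Noise floor: N = −174 + 10 log₁₀(B) + NF
10 log₁₀(1.28×10⁵) = 51.07 dB
N = −174 + 51.07 + 3.43 = −119.50 dBm
SNR = P_sig − N = −114 − (−119.50) = 5.50 dB → 5.5 dB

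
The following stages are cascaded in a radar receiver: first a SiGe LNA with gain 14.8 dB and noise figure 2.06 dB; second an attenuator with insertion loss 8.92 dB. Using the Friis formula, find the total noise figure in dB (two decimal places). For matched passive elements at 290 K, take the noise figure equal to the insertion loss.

Convert to linear (a loss of L dB is a gain of −L dB): F_i = 10^(NF_i/10), G_i = 10^(G_i,dB/10)
  Stage 1: F_1 = 10^(2.06/10) = 1.607, G_1 = 10^(14.8/10) = 30.20
  Stage 2: F_2 = 10^(8.92/10) = 7.798, G_2 = 10^(−8.92/10) = 0.1282
Friis cascade:
  F = 1.607 + (7.798 − 1)/30.20 = 1.832
NF = 10 log₁₀(1.832) = 2.63 dB

2.63 dB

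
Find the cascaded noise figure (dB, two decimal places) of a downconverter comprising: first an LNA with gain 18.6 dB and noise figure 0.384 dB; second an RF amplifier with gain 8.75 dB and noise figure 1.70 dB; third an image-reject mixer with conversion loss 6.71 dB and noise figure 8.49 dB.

0.45 dB

Convert to linear (a loss of L dB is a gain of −L dB): F_i = 10^(NF_i/10), G_i = 10^(G_i,dB/10)
  Stage 1: F_1 = 10^(0.384/10) = 1.092, G_1 = 10^(18.6/10) = 72.44
  Stage 2: F_2 = 10^(1.70/10) = 1.479, G_2 = 10^(8.75/10) = 7.499
  Stage 3: F_3 = 10^(8.49/10) = 7.063, G_3 = 10^(−6.71/10) = 0.2133
Friis cascade:
  F = 1.092 + (1.479 − 1)/72.44 + (7.063 − 1)/543.3 = 1.110
NF = 10 log₁₀(1.110) = 0.45 dB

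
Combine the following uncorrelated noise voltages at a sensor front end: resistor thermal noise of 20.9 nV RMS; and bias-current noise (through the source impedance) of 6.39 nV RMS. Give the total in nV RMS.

21.9 nV

Uncorrelated sources add in power (mean-square): V_tot = √(ΣV_i²)
V_tot = √[(2.09×10⁻⁸)² + (6.39×10⁻⁹)²] = 2.19×10⁻⁸ V = 21.9 nV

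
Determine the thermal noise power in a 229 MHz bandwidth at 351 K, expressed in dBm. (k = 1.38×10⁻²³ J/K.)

−89.5 dBm

P_n = kTB = 1.38×10⁻²³ × 351 × 2.29×10⁸ = 1.11×10⁻¹² W
In dBm: 10 log₁₀(1.11×10⁻¹² / 10⁻³) = −89.5 dBm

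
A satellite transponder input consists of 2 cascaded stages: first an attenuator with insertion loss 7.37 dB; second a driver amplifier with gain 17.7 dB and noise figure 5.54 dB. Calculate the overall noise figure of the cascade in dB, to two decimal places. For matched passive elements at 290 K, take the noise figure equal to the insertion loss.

Convert to linear (a loss of L dB is a gain of −L dB): F_i = 10^(NF_i/10), G_i = 10^(G_i,dB/10)
  Stage 1: F_1 = 10^(7.37/10) = 5.458, G_1 = 10^(−7.37/10) = 0.1832
  Stage 2: F_2 = 10^(5.54/10) = 3.581, G_2 = 10^(17.7/10) = 58.88
Friis cascade:
  F = 5.458 + (3.581 − 1)/0.1832 = 19.54
NF = 10 log₁₀(19.54) = 12.91 dB

12.91 dB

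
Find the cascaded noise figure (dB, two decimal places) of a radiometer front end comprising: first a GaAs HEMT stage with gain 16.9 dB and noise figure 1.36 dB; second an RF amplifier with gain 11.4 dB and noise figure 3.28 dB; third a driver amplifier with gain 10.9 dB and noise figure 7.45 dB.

Convert to linear (a loss of L dB is a gain of −L dB): F_i = 10^(NF_i/10), G_i = 10^(G_i,dB/10)
  Stage 1: F_1 = 10^(1.36/10) = 1.368, G_1 = 10^(16.9/10) = 48.98
  Stage 2: F_2 = 10^(3.28/10) = 2.128, G_2 = 10^(11.4/10) = 13.80
  Stage 3: F_3 = 10^(7.45/10) = 5.559, G_3 = 10^(10.9/10) = 12.30
Friis cascade:
  F = 1.368 + (2.128 − 1)/48.98 + (5.559 − 1)/676.1 = 1.398
NF = 10 log₁₀(1.398) = 1.45 dB

1.45 dB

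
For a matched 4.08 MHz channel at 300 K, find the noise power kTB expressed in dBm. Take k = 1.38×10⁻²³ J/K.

−107.7 dBm

P_n = kTB = 1.38×10⁻²³ × 300 × 4.08×10⁶ = 1.69×10⁻¹⁴ W
In dBm: 10 log₁₀(1.69×10⁻¹⁴ / 10⁻³) = −107.7 dBm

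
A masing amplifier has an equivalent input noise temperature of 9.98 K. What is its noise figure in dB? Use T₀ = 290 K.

0.147 dB

F = 1 + T_e/T₀ = 1 + 9.98/290 = 1.03441
NF = 10 log₁₀(1.03441) = 0.147 dB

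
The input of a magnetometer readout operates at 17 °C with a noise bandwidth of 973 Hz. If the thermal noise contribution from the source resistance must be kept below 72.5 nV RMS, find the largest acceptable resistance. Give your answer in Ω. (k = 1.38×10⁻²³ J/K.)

337 Ω

T = 17 °C + 273.15 = 290.15 K
Johnson–Nyquist: V_n = √(4kTRB) ⇒ R = V_n² / (4kTB)
4kTB = 4 × 1.38×10⁻²³ × 290.15 × 9.73×10² = 1.56×10⁻¹⁷
R = (7.25×10⁻⁸)² / 1.56×10⁻¹⁷ = 3.37×10² Ω = 337 Ω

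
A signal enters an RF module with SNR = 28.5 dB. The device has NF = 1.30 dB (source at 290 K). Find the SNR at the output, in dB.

By definition F = SNR_in/SNR_out, so in dB: SNR_out = SNR_in − NF
SNR_out = 28.5 − 1.30 = 27.20 dB

27.20 dB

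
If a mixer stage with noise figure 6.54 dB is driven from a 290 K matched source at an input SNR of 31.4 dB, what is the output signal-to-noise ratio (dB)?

By definition F = SNR_in/SNR_out, so in dB: SNR_out = SNR_in − NF
SNR_out = 31.4 − 6.54 = 24.86 dB

24.86 dB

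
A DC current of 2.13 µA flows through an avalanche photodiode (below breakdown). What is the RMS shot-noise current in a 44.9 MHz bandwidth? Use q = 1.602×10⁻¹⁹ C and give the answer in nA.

I_n = √(2qI·B)
2qI·B = 2 × 1.602×10⁻¹⁹ × 2.13×10⁻⁶ × 4.49×10⁷ = 3.06×10⁻¹⁷ A²
I_n = √(3.06×10⁻¹⁷) = 5.54×10⁻⁹ A = 5.54 nA

5.54 nA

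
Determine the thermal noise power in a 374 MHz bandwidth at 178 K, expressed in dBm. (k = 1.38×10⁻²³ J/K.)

P_n = kTB = 1.38×10⁻²³ × 178 × 3.74×10⁸ = 9.19×10⁻¹³ W
In dBm: 10 log₁₀(9.19×10⁻¹³ / 10⁻³) = −90.4 dBm

−90.4 dBm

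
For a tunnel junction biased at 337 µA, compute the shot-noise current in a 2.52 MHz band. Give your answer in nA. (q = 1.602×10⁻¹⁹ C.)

I_n = √(2qI·B)
2qI·B = 2 × 1.602×10⁻¹⁹ × 3.37×10⁻⁴ × 2.52×10⁶ = 2.72×10⁻¹⁶ A²
I_n = √(2.72×10⁻¹⁶) = 1.65×10⁻⁸ A = 16.5 nA

16.5 nA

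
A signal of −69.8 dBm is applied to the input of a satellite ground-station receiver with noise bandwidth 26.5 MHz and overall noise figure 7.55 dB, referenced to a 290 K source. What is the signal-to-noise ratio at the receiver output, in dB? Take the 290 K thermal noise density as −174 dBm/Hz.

22.4 dB

Noise floor: N = −174 + 10 log₁₀(B) + NF
10 log₁₀(2.65×10⁷) = 74.23 dB
N = −174 + 74.23 + 7.55 = −92.22 dBm
SNR = P_sig − N = −69.8 − (−92.22) = 22.42 dB → 22.4 dB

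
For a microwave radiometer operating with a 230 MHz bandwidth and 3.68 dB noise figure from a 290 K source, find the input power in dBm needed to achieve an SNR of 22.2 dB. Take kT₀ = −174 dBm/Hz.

−64.5 dBm

Sensitivity = −174 + 10 log₁₀(B) + NF + SNR_min
= −174 + 83.62 + 3.68 + 22.2
= −64.50 dBm → −64.5 dBm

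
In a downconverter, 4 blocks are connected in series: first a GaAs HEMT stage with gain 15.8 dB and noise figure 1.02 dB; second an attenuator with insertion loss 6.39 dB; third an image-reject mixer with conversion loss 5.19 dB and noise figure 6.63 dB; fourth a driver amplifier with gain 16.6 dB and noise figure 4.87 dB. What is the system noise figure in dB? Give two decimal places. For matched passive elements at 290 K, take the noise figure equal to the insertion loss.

4.06 dB

Convert to linear (a loss of L dB is a gain of −L dB): F_i = 10^(NF_i/10), G_i = 10^(G_i,dB/10)
  Stage 1: F_1 = 10^(1.02/10) = 1.265, G_1 = 10^(15.8/10) = 38.02
  Stage 2: F_2 = 10^(6.39/10) = 4.355, G_2 = 10^(−6.39/10) = 0.2296
  Stage 3: F_3 = 10^(6.63/10) = 4.603, G_3 = 10^(−5.19/10) = 0.3027
  Stage 4: F_4 = 10^(4.87/10) = 3.069, G_4 = 10^(16.6/10) = 45.71
Friis cascade:
  F = 1.265 + (4.355 − 1)/38.02 + (4.603 − 1)/8.730 + (3.069 − 1)/2.642 = 2.549
NF = 10 log₁₀(2.549) = 4.06 dB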